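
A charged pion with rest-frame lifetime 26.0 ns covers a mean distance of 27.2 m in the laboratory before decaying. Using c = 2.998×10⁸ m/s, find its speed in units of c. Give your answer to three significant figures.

d = βγcτ ⇒ βγ = d/(cτ) = 27.20 m / (7.7948 m) = 3.4895.
β = (βγ)/√(1+(βγ)²) = 3.4895/√13.1766 = 0.961.

0.961c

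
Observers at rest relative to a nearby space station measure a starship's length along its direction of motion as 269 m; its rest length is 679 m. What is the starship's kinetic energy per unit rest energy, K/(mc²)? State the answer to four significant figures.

1.524

γ = L₀/L = 679/269 = 2.52416.
K/(mc²) = γ − 1 = 2.52416 − 1 = 1.524.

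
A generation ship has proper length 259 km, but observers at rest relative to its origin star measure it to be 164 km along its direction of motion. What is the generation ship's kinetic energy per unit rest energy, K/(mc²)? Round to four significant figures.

0.5793

γ = L₀/L = 259/164 = 1.57927.
K/(mc²) = γ − 1 = 1.57927 − 1 = 0.5793.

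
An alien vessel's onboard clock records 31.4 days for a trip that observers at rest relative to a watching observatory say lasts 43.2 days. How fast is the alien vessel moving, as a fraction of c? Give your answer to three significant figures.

0.687c

γ = Δt/Δτ = 43.2/31.4 = 1.3758.
β = √(1 − 1/γ²) = √(1 − 0.528311) = √0.471689 = 0.687.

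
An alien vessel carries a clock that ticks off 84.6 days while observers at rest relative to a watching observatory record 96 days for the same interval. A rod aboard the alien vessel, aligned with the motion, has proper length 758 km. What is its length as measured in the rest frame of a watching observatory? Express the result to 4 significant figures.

668.0 km

γ = Δt/Δτ = 96/84.6 = 1.13475.
The rod contracts by the same γ: 758 km / 1.13475 = 668.0 km.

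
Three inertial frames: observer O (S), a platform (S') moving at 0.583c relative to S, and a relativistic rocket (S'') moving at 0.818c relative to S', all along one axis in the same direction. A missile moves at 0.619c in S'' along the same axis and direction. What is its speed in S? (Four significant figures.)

Apply u = (u'+v)/(1+u'v) twice. Missile in the platform frame: (0.619+0.818)/(1+0.619·0.818) = 1.437/1.506342 = 0.95397c.
That velocity, transformed to the rest frame of observer O: (0.95397+0.583)/(1+0.95397·0.583) = 1.53697/1.55616451 = 0.98767c.

0.9877c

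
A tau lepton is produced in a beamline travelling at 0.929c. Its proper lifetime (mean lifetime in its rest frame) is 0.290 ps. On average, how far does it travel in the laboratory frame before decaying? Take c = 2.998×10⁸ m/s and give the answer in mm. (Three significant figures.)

0.218 mm

With β = 0.929, γ = 1/√(1 − 0.929²) = 1/√0.136959 = 2.7021.
Lab-frame lifetime: Δt = γτ = 2.7021 × 0.290 ps = 0.78361 ps.
Distance: d = vΔt = 0.929 × 2.998×10⁸ m/s × 7.8361×10^-13 s = 2.18×10^-4 m = 0.218 mm.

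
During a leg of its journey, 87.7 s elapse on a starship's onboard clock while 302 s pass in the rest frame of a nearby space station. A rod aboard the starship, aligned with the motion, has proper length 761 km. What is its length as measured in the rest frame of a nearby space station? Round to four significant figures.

The time-dilation ratio gives γ = 302/87.7 = 3.44356.
L = L₀/γ = 761/3.44356 = 221.0 km.

221.0 km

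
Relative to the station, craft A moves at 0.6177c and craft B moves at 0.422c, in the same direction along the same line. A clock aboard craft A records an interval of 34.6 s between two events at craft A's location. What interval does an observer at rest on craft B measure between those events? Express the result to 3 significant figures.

Transform craft A's velocity into craft B's frame: (0.6177 − 0.422)/(1 − 0.6177·0.422) = 0.1957/0.7393306, so the relative speed is 0.2647c.
γ for this relative speed: γ = 1/√(1 − 0.0700661) = 1.037.
The clock on craft A records proper time, so craft B measures Δt = γΔτ = 1.037 × 34.6 = 35.9 s.

35.9 s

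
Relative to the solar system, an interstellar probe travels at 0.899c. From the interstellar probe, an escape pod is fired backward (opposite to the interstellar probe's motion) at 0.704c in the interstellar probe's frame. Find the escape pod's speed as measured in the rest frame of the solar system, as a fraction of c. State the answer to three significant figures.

0.531c

In units of c, u = (u' + v)/(1 + u'v) with u' = −0.704 and v = 0.899.
Numerator: −0.704 + 0.899 = 0.195. Denominator: 1 + (−0.704)(0.899) = 0.367104.
u = 0.195/0.367104 = 0.53118, so the speed is 0.531c.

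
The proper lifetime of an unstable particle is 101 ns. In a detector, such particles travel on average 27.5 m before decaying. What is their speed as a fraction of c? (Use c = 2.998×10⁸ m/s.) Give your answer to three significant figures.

d = βγcτ ⇒ βγ = d/(cτ) = 27.50 m / (30.2798 m) = 0.9082.
β = (βγ)/√(1+(βγ)²) = 0.9082/√1.824827 = 0.672.

0.672c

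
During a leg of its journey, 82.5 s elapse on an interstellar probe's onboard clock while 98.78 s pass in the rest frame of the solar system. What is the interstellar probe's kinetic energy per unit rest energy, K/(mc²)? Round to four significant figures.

0.1973

The time-dilation ratio gives γ = 98.78/82.5 = 1.19733.
K/(mc²) = γ − 1 = 1.19733 − 1 = 0.1973.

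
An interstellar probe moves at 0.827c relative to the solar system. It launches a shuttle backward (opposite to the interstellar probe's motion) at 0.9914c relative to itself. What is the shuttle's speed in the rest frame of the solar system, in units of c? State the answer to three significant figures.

In units of c, u = (u' + v)/(1 + u'v) with u' = −0.9914 and v = 0.827.
Numerator: −0.9914 + 0.827 = −0.1644. Denominator: 1 + (−0.9914)(0.827) = 0.1801122.
u = −0.1644/0.1801122 = −0.91276, so the speed is 0.913c.

0.913c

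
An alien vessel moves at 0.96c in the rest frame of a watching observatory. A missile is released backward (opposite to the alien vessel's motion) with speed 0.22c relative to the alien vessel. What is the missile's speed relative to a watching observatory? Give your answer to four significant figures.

0.9381c

Relativistic velocity addition: u = (u' + v)/(1 + u'v/c²), with u' = −0.22c and v = 0.96c.
Numerator: −0.22 + 0.96 = 0.74. Denominator: 1 + (−0.22)(0.96) = 0.7888.
u = 0.74/0.7888 = 0.93813, so the speed is 0.9381c.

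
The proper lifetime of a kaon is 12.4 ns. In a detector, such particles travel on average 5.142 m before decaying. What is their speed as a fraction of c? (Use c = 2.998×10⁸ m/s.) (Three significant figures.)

0.810c

d = βγcτ ⇒ βγ = d/(cτ) = 5.142 m / (3.71752 m) = 1.3832.
β = (βγ)/√(1+(βγ)²) = 1.3832/√2.91324 = 0.810.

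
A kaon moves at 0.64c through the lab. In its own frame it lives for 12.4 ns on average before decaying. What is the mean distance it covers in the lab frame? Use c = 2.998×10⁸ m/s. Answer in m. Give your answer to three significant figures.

With β = 0.64, γ = 1/√(1 − 0.64²) = 1/√0.5904 = 1.3014.
Lab-frame lifetime: Δt = γτ = 1.3014 × 12.4 ns = 16.137 ns.
Distance: d = vΔt = 0.64 × 2.998×10⁸ m/s × 1.6137×10^-8 s = 3.10 m.

3.10 m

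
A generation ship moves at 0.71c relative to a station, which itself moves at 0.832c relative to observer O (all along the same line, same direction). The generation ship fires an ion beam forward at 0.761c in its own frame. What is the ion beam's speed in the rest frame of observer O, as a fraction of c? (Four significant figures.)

First combine the ion beam and generation ship (S''→S'): u₁ = (0.761 + 0.71)/(1 + 0.761×0.71) = 1.471/1.54031 = 0.955.
Then combine with the station (S'→S): u = (0.955 + 0.832)/(1 + 0.955×0.832) = 1.787/1.79456 = 0.99579.

0.9958c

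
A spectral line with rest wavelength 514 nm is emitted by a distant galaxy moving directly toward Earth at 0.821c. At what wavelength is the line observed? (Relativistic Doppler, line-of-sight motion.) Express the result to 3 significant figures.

161 nm

Relativistic Doppler for wavelength: λ_obs = λ_src · √((1−β)/(1+β)).
With β = 0.821: factor = √(0.179/1.821) = 0.31352.
λ_obs = 514 × 0.31352 = 161 nm.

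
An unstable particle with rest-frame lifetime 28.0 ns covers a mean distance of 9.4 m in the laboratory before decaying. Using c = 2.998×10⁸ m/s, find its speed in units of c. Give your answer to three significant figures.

d = βγcτ ⇒ βγ = d/(cτ) = 9.400 m / (8.3944 m) = 1.1198.
β = (βγ)/√(1+(βγ)²) = 1.1198/√2.25395 = 0.746.

0.746c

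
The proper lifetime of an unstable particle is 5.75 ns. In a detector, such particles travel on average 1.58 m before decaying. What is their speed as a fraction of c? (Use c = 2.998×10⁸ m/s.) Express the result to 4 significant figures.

Lab distance = (lab lifetime)·v = γτ·βc, so βγ = d/(cτ) = 1.580/(2.998×10⁸ × 5.750×10^-9) = 0.91655.
With βγ = 0.91655: γ² = 1 + (βγ)² = 1.840064, and β = (βγ)/γ = 0.91655/1.35649 = 0.6757.

0.6757c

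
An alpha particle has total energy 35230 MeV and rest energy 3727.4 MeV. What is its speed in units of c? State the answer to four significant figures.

Total energy E = γmc² gives γ = 35230/3727.4 = 9.4516.
Hence β = √(1 − 1/γ²) = √(1 − 0.0111941) = √0.9888059 = 0.9944.

0.9944c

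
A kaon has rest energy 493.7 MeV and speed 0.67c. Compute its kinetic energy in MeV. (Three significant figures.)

171 MeV

β² = 0.4489, so γ = 1/√0.5511 = 1.34705.
Kinetic energy: K = (γ − 1)mc² = (1.34705 − 1) × 493.7 MeV = 0.34705 × 493.7 = 171 MeV.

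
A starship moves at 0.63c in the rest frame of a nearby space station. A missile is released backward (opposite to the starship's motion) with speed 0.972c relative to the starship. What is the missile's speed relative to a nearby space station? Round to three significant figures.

0.882c

In units of c, u = (u' + v)/(1 + u'v) with u' = −0.972 and v = 0.63.
Numerator: −0.972 + 0.63 = −0.342. Denominator: 1 + (−0.972)(0.63) = 0.38764.
u = −0.342/0.38764 = −0.88226, so the speed is 0.882c.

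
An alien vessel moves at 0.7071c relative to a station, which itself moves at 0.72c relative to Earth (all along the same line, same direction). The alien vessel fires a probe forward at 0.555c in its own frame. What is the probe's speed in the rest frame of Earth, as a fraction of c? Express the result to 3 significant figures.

First combine the probe and alien vessel (S''→S'): u₁ = (0.555 + 0.7071)/(1 + 0.555×0.7071) = 1.2621/1.3924405 = 0.90639.
Then combine with the station (S'→S): u = (0.90639 + 0.72)/(1 + 0.90639×0.72) = 1.62639/1.6526008 = 0.98414.

0.984c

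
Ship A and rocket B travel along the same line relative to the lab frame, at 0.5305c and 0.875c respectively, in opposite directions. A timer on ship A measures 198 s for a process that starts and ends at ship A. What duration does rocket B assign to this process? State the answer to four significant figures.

The velocity of ship A relative to rocket B is (0.5305 + 0.875)c / (1 + 0.5305×0.875) = 0.95992c; relative speed 0.95992c.
At |u| = 0.95992c, γ = (1 − 0.921446)^(−1/2) = 3.5679.
Ship A's interval is proper; time dilation gives Δt_B = γΔτ = 3.5679 × 198 s = 706.4 s.

706.4 s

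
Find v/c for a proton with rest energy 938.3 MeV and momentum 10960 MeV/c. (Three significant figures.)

βγ = pc/(mc²) = 10960/938.3 = 11.681.
Since γ² = 1 + (βγ)² = 137.446, γ = √137.446 = 11.7237, and β = (βγ)/γ = 11.681/11.7237 = 0.996.

0.996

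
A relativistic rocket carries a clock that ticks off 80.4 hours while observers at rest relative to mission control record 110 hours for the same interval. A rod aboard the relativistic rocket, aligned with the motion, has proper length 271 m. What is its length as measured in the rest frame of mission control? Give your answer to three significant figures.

198 m

The time-dilation ratio gives γ = 110/80.4 = 1.36816.
The rod contracts by the same γ: 271 m / 1.36816 = 198 m.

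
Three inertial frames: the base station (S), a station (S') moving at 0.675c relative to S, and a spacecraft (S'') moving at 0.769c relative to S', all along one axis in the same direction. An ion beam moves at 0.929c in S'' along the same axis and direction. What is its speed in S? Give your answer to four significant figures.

0.9981c

First combine the ion beam and spacecraft (S''→S'): u₁ = (0.929 + 0.769)/(1 + 0.929×0.769) = 1.698/1.714401 = 0.99043.
Then combine with the station (S'→S): u = (0.99043 + 0.675)/(1 + 0.99043×0.675) = 1.66543/1.66854025 = 0.99814.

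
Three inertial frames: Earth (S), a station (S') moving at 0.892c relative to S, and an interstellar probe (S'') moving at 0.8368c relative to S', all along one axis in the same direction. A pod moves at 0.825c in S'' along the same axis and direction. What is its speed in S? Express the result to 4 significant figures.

0.9990c

Compose velocities in two stages. Stage 1 (into S'): u₁ = (0.825+0.8368)/(1+0.825×0.8368) = 0.9831.
Stage 2 (into S): u = (0.9831+0.892)/(1+0.9831×0.892) = 0.99903, so the speed is 0.9990c.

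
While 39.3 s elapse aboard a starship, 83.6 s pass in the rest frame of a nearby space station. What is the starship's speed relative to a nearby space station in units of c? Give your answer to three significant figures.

0.883c

γ = Δt/Δτ = 83.6/39.3 = 2.1272.
β = √(1 − 1/γ²) = √(1 − 0.220995) = √0.779005 = 0.883.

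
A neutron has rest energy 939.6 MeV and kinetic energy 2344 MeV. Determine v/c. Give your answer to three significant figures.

γ = 1 + K/(mc²) = 1 + 2344/939.6 = 3.4947.
β = √(1 − 1/γ²) = √(1 − 0.0818804) = √0.9181196 = 0.958.

0.958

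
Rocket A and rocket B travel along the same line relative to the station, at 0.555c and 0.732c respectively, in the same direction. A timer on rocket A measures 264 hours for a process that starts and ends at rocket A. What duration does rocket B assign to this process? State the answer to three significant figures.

Transform rocket A's velocity into rocket B's frame: (0.555 − 0.732)/(1 − 0.555·0.732) = −0.177/0.59374, so the relative speed is 0.29811c.
At |u| = 0.29811c, γ = (1 − 0.0888696)^(−1/2) = 1.0476.
The clock on rocket A records proper time, so rocket B measures Δt = γΔτ = 1.0476 × 264 = 277 hours.

277 hours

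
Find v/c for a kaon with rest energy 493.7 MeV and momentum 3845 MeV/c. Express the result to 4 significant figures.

0.9919

pc/(mc²) = 3845/493.7 = 7.7881 = βγ = β/√(1−β²).
So β² = x²/(1 + x²) with x = 7.7881: x² = 60.6545, β² = 60.6545/61.6545 = 0.983781, β = 0.9919.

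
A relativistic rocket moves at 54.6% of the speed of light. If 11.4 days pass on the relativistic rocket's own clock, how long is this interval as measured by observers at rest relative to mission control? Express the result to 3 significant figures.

γ = 1/√(1 − β²) = 1/√(1 − 0.298116) = 1/√0.701884 = 1/0.837785 = 1.1936.
Time dilation: Δt = γ·Δτ = 1.1936 × 11.4 = 13.6 days.

13.6 days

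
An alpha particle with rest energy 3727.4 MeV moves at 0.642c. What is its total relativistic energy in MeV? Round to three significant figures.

γ = 1/√(1 − β²) = 1/√(1 − 0.412164) = 1/√0.587836 = 1/0.766705 = 1.3043.
Total energy: E = γmc² = 1.3043 × 3727.4 MeV = 4860 MeV.

4860 MeV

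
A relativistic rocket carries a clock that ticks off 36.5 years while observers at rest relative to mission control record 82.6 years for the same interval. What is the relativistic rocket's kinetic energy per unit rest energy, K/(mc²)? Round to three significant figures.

From Δt = γΔτ: γ = 82.6/36.5 = 2.26301.
K/(mc²) = γ − 1 = 2.26301 − 1 = 1.26.

1.26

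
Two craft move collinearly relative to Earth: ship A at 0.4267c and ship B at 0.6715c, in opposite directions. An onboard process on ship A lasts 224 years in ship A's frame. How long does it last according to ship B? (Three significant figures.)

430 years

Speed of ship A in ship B's frame: u = (v_A + v_B)/(1 + v_A v_B/c²) = (0.4267 + 0.6715)/(1 + 0.4267×0.6715) = 1.0982/1.28652905 = 0.85361; |u| = 0.85361c.
At |u| = 0.85361c, γ = (1 − 0.72865)^(−1/2) = 1.9197.
Ship A's interval is proper; time dilation gives Δt_B = γΔτ = 1.9197 × 224 years = 430 years.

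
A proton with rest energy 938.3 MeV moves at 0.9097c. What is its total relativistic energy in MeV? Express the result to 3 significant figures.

Lorentz factor: γ = (1 − 0.82755409)^(−1/2) = 2.4081.
Total energy: E = γmc² = 2.4081 × 938.3 MeV = 2260 MeV.

2260 MeV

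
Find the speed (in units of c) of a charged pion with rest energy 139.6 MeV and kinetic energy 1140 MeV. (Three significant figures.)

0.994c

K = (γ−1)mc², so γ = 1 + 1140/139.6 = 9.1662.
Then v/c = √(1 − γ⁻²) = √(1 − 0.011902) = √0.988098 = 0.994.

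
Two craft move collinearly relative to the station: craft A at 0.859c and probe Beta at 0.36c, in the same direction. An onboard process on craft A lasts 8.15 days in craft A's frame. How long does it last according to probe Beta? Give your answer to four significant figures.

Speed of craft A in probe Beta's frame: u = (v_A − v_B)/(1 − v_A v_B/c²) = (0.859 − 0.36)/(1 − 0.859×0.36) = 0.499/0.69076 = 0.72239; |u| = 0.72239c.
γ for this relative speed: γ = 1/√(1 − 0.521847) = 1.4462.
The clock on craft A records proper time, so probe Beta measures Δt = γΔτ = 1.4462 × 8.15 = 11.79 days.

11.79 days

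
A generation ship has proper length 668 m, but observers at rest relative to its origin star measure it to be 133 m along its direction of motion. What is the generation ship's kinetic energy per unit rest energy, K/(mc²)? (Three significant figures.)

γ = L₀/L = 668/133 = 5.02256.
Since K = (γ−1)mc², K/(mc²) = 5.02256 − 1 = 4.02.

4.02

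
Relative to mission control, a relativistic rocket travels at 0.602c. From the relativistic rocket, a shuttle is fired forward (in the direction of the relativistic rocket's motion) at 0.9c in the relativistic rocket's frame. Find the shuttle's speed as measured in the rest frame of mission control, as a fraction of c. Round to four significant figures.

0.9742c

In units of c, u = (u' + v)/(1 + u'v) with u' = 0.9 and v = 0.602.
Numerator: 0.9 + 0.602 = 1.502. Denominator: 1 + (0.9)(0.602) = 1.5418.
u = 1.502/1.5418 = 0.97419, so the speed is 0.9742c.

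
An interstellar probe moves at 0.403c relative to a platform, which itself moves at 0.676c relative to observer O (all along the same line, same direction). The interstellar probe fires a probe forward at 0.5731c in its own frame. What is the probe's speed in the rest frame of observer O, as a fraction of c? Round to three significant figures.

Apply u = (u'+v)/(1+u'v) twice. Probe in the platform frame: (0.5731+0.403)/(1+0.5731·0.403) = 0.9761/1.2309593 = 0.79296c.
That velocity, transformed to the rest frame of observer O: (0.79296+0.676)/(1+0.79296·0.676) = 1.46896/1.53604096 = 0.95633c.

0.956c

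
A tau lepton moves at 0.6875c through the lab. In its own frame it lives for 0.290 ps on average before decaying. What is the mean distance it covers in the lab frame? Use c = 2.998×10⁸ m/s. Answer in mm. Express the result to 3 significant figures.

γ = 1/√(1 − β²) = 1/√(1 − 0.47265625) = 1/√0.52734375 = 1/0.726184 = 1.3771.
Lab-frame lifetime: Δt = γτ = 1.3771 × 0.290 ps = 0.39936 ps.
Distance: d = vΔt = 0.6875 × 2.998×10⁸ m/s × 3.9936×10^-13 s = 8.23×10^-5 m = 0.0823 mm.

0.0823 mm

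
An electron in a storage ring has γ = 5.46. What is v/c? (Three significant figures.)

β = √(1 − 1/γ²) = √(1 − 1/29.8116) = √0.966456 = 0.983.

0.983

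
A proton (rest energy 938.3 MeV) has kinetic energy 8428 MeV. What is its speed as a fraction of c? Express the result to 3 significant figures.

0.995c

K = (γ−1)mc², so γ = 1 + 8428/938.3 = 9.9822.
Then v/c = √(1 − γ⁻²) = √(1 − 0.0100357) = √0.9899643 = 0.995.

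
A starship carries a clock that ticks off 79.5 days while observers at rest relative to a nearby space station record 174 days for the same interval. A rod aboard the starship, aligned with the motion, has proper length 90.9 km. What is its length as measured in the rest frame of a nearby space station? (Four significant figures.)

From Δt = γΔτ: γ = 174/79.5 = 2.18868.
L = L₀/γ = 90.9/2.18868 = 41.53 km.

41.53 km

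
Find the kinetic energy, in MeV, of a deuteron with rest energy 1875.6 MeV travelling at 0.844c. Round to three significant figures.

1620 MeV

Lorentz factor: γ = (1 − 0.712336)^(−1/2) = 1.86448.
Kinetic energy: K = (γ − 1)mc² = (1.86448 − 1) × 1875.6 MeV = 0.86448 × 1875.6 = 1620 MeV.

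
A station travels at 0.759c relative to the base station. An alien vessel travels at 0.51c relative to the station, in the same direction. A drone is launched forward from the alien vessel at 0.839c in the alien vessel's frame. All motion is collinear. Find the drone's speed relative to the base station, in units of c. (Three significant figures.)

0.992c

First combine the drone and alien vessel (S''→S'): u₁ = (0.839 + 0.51)/(1 + 0.839×0.51) = 1.349/1.42789 = 0.94475.
Then combine with the station (S'→S): u = (0.94475 + 0.759)/(1 + 0.94475×0.759) = 1.70375/1.71706525 = 0.99225.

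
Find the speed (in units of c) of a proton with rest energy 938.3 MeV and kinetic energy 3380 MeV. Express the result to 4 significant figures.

γ = 1 + K/(mc²) = 1 + 3380/938.3 = 4.6023.
β = √(1 − 1/γ²) = √(1 − 0.0472118) = √0.9527882 = 0.9761.

0.9761c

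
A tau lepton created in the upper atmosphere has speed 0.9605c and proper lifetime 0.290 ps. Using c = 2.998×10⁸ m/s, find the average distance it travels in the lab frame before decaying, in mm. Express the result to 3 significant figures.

Lorentz factor: γ = (1 − 0.92256025)^(−1/2) = 3.5935.
Lab-frame lifetime: Δt = γτ = 3.5935 × 0.290 ps = 1.0421 ps.
Distance: d = vΔt = 0.9605 × 2.998×10⁸ m/s × 1.0421×10^-12 s = 3.00×10^-4 m = 0.300 mm.

0.300 mm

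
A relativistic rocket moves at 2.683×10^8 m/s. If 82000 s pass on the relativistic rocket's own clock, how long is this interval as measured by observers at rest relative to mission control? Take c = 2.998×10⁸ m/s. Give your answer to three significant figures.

β = v/c = (2.683×10^8 m/s)/(2.998×10⁸ m/s) = 0.89493.
γ = 1/√(1 − β²) = 1/√(1 − 0.8008997049) = 1/√0.1991002951 = 1/0.446207 = 2.2411.
Time dilation: Δt = γ·Δτ = 2.2411 × 82000 = 1.84×10^5 s.

1.84×10^5 s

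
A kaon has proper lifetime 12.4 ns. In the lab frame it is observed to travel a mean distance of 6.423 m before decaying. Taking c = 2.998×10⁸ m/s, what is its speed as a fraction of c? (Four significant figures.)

d = βγcτ ⇒ βγ = d/(cτ) = 6.423 m / (3.71752 m) = 1.7278.
β = (βγ)/√(1+(βγ)²) = 1.7278/√3.98529 = 0.8655.

0.8655c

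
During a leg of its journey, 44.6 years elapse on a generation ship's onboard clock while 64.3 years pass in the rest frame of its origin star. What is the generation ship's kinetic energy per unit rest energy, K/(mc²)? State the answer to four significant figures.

0.4417

γ = Δt/Δτ = 64.3/44.6 = 1.4417.
Since K = (γ−1)mc², K/(mc²) = 1.4417 − 1 = 0.4417.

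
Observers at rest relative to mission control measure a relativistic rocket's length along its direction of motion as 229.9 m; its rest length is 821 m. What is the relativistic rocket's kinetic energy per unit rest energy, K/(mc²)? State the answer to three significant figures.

2.57

Length contraction gives γ = L₀/L = 821/229.9 = 3.57112.
Since K = (γ−1)mc², K/(mc²) = 3.57112 − 1 = 2.57.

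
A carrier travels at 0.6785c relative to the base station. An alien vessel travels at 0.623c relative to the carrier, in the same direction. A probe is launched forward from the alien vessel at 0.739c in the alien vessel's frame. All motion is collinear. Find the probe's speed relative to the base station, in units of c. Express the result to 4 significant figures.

0.9867c

Compose velocities in two stages. Stage 1 (into S'): u₁ = (0.739+0.623)/(1+0.739×0.623) = 0.93262.
Stage 2 (into S): u = (0.93262+0.6785)/(1+0.93262×0.6785) = 0.98673, so the speed is 0.9867c.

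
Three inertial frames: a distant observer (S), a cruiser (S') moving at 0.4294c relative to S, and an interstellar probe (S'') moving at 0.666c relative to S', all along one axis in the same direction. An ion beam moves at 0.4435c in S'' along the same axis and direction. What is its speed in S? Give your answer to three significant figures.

First combine the ion beam and interstellar probe (S''→S'): u₁ = (0.4435 + 0.666)/(1 + 0.4435×0.666) = 1.1095/1.295371 = 0.85651.
Then combine with the cruiser (S'→S): u = (0.85651 + 0.4294)/(1 + 0.85651×0.4294) = 1.28591/1.367785394 = 0.94014.

0.940c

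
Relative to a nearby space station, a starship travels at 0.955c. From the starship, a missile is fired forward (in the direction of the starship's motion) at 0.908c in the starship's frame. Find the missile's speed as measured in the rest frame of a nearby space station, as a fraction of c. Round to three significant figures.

0.998c

Relativistic velocity addition: u = (u' + v)/(1 + u'v/c²), with u' = 0.908c and v = 0.955c.
Numerator: 0.908 + 0.955 = 1.863. Denominator: 1 + (0.908)(0.955) = 1.86714.
u = 1.863/1.86714 = 0.99778, so the speed is 0.998c.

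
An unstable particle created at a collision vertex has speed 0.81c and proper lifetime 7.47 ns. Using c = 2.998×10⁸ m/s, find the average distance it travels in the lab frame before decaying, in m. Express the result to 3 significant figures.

3.09 m

Lorentz factor: γ = (1 − 0.6561)^(−1/2) = 1.7052.
Lab-frame lifetime: Δt = γτ = 1.7052 × 7.47 ns = 12.738 ns.
Distance: d = vΔt = 0.81 × 2.998×10⁸ m/s × 1.2738×10^-8 s = 3.09 m.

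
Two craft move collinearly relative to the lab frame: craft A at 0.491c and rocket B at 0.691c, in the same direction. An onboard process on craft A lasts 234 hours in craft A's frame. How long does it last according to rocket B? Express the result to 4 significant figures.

245.5 hours

Transform craft A's velocity into rocket B's frame: (0.491 − 0.691)/(1 − 0.491·0.691) = −0.2/0.660719, so the relative speed is 0.3027c.
γ for this relative speed: γ = 1/√(1 − 0.0916273) = 1.0492.
Craft A's interval is proper; time dilation gives Δt_B = γΔτ = 1.0492 × 234 hours = 245.5 hours.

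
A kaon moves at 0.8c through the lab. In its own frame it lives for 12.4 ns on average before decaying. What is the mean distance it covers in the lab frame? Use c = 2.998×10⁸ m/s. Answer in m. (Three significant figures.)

4.96 m

With β = 0.8, γ = 1/√(1 − 0.8²) = 1/√0.36 = 1.6667.
Lab-frame lifetime: Δt = γτ = 1.6667 × 12.4 ns = 20.667 ns.
Distance: d = vΔt = 0.8 × 2.998×10⁸ m/s × 2.0667×10^-8 s = 4.96 m.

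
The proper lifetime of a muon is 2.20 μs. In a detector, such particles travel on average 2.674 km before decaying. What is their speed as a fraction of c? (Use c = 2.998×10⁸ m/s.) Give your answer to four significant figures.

0.9709c

Let x = d/(cτ) = 2674 m / (2.998×10⁸ m/s × 2.200×10^-6 s) = 4.0542. Since d = βγcτ, x = βγ = β/√(1−β²).
Solving: β² = x²/(1+x²) = 16.4365/17.4365 = 0.942649, so β = 0.9709.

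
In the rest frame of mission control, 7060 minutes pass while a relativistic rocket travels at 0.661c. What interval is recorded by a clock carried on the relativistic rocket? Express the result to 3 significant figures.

5300 minutes

Lorentz factor: γ = (1 − 0.436921)^(−1/2) = 1.3326.
The relativistic rocket's clock runs slow as seen from mission control, so Δτ = Δt/γ = 7060/1.3326 = 5300 minutes.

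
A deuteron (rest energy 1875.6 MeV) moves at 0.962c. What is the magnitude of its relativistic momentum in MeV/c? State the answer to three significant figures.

γ = 1/√(1 − β²) = 1/√(1 − 0.925444) = 1/√0.074556 = 1/0.273049 = 3.6623.
Momentum: p = γβ·mc = 3.6623 × 0.962 × 1875.6 MeV/c = 6610 MeV/c.

6610 MeV/c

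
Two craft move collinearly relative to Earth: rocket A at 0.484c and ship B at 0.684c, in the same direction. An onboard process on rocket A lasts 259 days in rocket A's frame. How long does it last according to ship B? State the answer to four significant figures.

271.4 days

Speed of rocket A in ship B's frame: u = (v_A − v_B)/(1 − v_A v_B/c²) = (0.484 − 0.684)/(1 − 0.484×0.684) = −0.2/0.668944 = −0.29898; |u| = 0.29898c.
γ for this relative speed: γ = 1/√(1 − 0.089389) = 1.0479.
The clock on rocket A records proper time, so ship B measures Δt = γΔτ = 1.0479 × 259 = 271.4 days.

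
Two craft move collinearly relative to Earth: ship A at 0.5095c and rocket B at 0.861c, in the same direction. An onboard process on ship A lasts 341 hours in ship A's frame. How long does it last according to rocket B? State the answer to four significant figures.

The velocity of ship A relative to rocket B is (0.5095 − 0.861)c / (1 − 0.5095×0.861) = −0.6262c; relative speed 0.6262c.
γ for this relative speed: γ = 1/√(1 − 0.392126) = 1.2826.
Ship A's interval is proper; time dilation gives Δt_B = γΔτ = 1.2826 × 341 hours = 437.4 hours.

437.4 hours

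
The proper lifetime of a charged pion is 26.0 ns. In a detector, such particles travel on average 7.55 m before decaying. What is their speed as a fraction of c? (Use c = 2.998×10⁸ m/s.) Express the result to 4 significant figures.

0.6957c

Let x = d/(cτ) = 7.550 m / (2.998×10⁸ m/s × 2.600×10^-8 s) = 0.96859. Since d = βγcτ, x = βγ = β/√(1−β²).
Solving: β² = x²/(1+x²) = 0.938167/1.938167 = 0.484049, so β = 0.6957.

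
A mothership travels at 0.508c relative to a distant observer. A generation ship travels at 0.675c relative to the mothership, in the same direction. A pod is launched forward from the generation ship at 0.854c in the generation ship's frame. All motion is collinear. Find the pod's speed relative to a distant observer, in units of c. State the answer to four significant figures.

Apply u = (u'+v)/(1+u'v) twice. Pod in the mothership frame: (0.854+0.675)/(1+0.854·0.675) = 1.529/1.57645 = 0.9699c.
That velocity, transformed to the rest frame of a distant observer: (0.9699+0.508)/(1+0.9699·0.508) = 1.4779/1.4927092 = 0.99008c.

0.9901c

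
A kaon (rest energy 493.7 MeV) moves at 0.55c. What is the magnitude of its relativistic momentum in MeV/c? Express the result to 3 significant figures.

325 MeV/c

γ = 1/√(1 − β²) = 1/√(1 − 0.3025) = 1/√0.6975 = 1/0.835165 = 1.1974.
Momentum: p = γβ·mc = 1.1974 × 0.55 × 493.7 MeV/c = 325 MeV/c.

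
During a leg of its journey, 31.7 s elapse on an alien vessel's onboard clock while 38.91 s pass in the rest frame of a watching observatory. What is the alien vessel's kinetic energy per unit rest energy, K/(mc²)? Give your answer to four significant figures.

The time-dilation ratio gives γ = 38.91/31.7 = 1.22744.
K/(mc²) = γ − 1 = 1.22744 − 1 = 0.2274.

0.2274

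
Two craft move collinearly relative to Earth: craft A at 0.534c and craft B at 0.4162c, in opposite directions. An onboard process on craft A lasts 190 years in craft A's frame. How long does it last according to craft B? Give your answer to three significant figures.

302 years

Transform craft A's velocity into craft B's frame: (0.534 + 0.4162)/(1 + 0.534·0.4162) = 0.9502/1.2222508, so the relative speed is 0.77742c.
At |u| = 0.77742c, γ = (1 − 0.604382)^(−1/2) = 1.5899.
Craft A's interval is proper; time dilation gives Δt_B = γΔτ = 1.5899 × 190 years = 302 years.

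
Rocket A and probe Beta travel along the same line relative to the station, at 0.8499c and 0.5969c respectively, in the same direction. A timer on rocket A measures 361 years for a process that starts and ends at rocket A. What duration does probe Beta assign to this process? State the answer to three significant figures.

421 years

Transform rocket A's velocity into probe Beta's frame: (0.8499 − 0.5969)/(1 − 0.8499·0.5969) = 0.253/0.49269469, so the relative speed is 0.5135c.
At |u| = 0.5135c, γ = (1 − 0.263682)^(−1/2) = 1.1654.
The clock on rocket A records proper time, so probe Beta measures Δt = γΔτ = 1.1654 × 361 = 421 years.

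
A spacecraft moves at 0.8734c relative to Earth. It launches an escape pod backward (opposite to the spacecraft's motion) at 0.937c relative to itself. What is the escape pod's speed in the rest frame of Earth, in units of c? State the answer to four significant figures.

0.3502c

Relativistic velocity addition: u = (u' + v)/(1 + u'v/c²), with u' = −0.937c and v = 0.8734c.
Numerator: −0.937 + 0.8734 = −0.0636. Denominator: 1 + (−0.937)(0.8734) = 0.1816242.
u = −0.0636/0.1816242 = −0.35017, so the speed is 0.3502c.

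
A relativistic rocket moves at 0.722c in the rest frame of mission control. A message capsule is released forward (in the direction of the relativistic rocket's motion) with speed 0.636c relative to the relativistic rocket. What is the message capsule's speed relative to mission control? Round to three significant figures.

0.931c

In units of c, u = (u' + v)/(1 + u'v) with u' = 0.636 and v = 0.722.
Numerator: 0.636 + 0.722 = 1.358. Denominator: 1 + (0.636)(0.722) = 1.459192.
u = 1.358/1.459192 = 0.93065, so the speed is 0.931c.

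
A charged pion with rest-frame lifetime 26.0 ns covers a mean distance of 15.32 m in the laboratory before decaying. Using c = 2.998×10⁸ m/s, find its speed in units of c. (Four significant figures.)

0.8913c

d = βγcτ ⇒ βγ = d/(cτ) = 15.32 m / (7.7948 m) = 1.9654.
β = (βγ)/√(1+(βγ)²) = 1.9654/√4.8628 = 0.8913.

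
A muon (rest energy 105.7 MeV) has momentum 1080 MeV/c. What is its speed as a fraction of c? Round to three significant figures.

βγ = pc/(mc²) = 1080/105.7 = 10.218.
Since γ² = 1 + (βγ)² = 105.408, γ = √105.408 = 10.2668, and β = (βγ)/γ = 10.218/10.2668 = 0.995.

0.995c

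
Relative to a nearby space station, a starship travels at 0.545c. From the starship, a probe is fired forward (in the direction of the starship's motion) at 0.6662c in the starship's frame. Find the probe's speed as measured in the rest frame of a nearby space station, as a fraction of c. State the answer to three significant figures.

0.889c

In units of c, u = (u' + v)/(1 + u'v) with u' = 0.6662 and v = 0.545.
Numerator: 0.6662 + 0.545 = 1.2112. Denominator: 1 + (0.6662)(0.545) = 1.363079.
u = 1.2112/1.363079 = 0.88858, so the speed is 0.889c.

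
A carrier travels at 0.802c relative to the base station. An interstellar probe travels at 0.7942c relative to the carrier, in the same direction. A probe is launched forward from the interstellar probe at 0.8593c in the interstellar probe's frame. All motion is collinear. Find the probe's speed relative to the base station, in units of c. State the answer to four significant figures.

0.9981c

Apply u = (u'+v)/(1+u'v) twice. Probe in the carrier frame: (0.8593+0.7942)/(1+0.8593·0.7942) = 1.6535/1.68245606 = 0.98279c.
That velocity, transformed to the rest frame of the base station: (0.98279+0.802)/(1+0.98279·0.802) = 1.78479/1.78819758 = 0.99809c.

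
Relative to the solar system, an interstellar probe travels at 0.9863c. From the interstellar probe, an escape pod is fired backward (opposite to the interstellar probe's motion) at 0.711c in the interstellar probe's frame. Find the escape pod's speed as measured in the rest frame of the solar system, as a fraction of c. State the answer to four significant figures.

0.9215c

Relativistic velocity addition: u = (u' + v)/(1 + u'v/c²), with u' = −0.711c and v = 0.9863c.
Numerator: −0.711 + 0.9863 = 0.2753. Denominator: 1 + (−0.711)(0.9863) = 0.2987407.
u = 0.2753/0.2987407 = 0.92153, so the speed is 0.9215c.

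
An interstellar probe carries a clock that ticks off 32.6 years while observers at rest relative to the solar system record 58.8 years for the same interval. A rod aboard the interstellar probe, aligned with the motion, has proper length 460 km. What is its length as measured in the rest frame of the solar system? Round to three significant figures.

255 km

From Δt = γΔτ: γ = 58.8/32.6 = 1.80368.
L = L₀/γ = 460/1.80368 = 255 km.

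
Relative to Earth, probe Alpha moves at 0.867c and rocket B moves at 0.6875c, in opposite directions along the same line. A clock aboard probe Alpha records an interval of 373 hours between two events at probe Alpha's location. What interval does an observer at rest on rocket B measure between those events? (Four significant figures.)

Speed of probe Alpha in rocket B's frame: u = (v_A + v_B)/(1 + v_A v_B/c²) = (0.867 + 0.6875)/(1 + 0.867×0.6875) = 1.5545/1.5960625 = 0.97396; |u| = 0.97396c.
At |u| = 0.97396c, γ = (1 − 0.948598)^(−1/2) = 4.4107.
Probe Alpha's interval is proper; time dilation gives Δt_B = γΔτ = 4.4107 × 373 hours = 1645 hours.

1645 hours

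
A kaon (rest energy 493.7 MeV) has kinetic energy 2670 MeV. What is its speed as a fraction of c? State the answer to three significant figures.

K = (γ−1)mc², so γ = 1 + 2670/493.7 = 6.4081.
Then v/c = √(1 − γ⁻²) = √(1 − 0.0243524) = √0.9756476 = 0.988.

0.988c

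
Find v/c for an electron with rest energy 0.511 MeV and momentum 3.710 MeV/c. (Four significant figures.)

0.9906

pc/(mc²) = 3.710/0.511 = 7.2603 = βγ = β/√(1−β²).
So β² = x²/(1 + x²) with x = 7.2603: x² = 52.712, β² = 52.712/53.712 = 0.981382, β = 0.9906.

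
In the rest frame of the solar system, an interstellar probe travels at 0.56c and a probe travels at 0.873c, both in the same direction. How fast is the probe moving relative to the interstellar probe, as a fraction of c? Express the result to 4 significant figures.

0.6124c

Transform to the interstellar probe's frame: u' = (u − v)/(1 − uv/c²).
u' = (0.873 − 0.56)/(1 − 0.873×0.56) = 0.313/0.51112 = 0.61238.
Speed in the interstellar probe's frame: 0.6124c (in the same direction).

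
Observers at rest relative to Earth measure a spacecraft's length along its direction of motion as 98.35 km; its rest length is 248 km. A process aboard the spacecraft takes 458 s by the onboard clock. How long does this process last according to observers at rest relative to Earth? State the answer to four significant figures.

1155 s

γ = L₀/L = 248/98.35 = 2.52161.
Δt = γΔτ = 2.52161 × 458 = 1155 s.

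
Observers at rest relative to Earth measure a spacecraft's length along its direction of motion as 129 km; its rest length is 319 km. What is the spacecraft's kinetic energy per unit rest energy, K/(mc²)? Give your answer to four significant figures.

1.473

From L = L₀/γ: γ = 319/129 = 2.47287.
Since K = (γ−1)mc², K/(mc²) = 2.47287 − 1 = 1.473.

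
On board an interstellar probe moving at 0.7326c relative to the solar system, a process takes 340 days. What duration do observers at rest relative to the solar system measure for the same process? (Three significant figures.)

γ = 1/√(1 − β²) = 1/√(1 − 0.53670276) = 1/√0.46329724 = 1/0.680659 = 1.4692.
Time dilation: Δt = γ·Δτ = 1.4692 × 340 = 500 days.

500 days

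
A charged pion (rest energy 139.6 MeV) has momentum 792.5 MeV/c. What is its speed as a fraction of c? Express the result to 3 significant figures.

0.985c

βγ = pc/(mc²) = 792.5/139.6 = 5.6769.
Since γ² = 1 + (βγ)² = 33.2272, γ = √33.2272 = 5.7643, and β = (βγ)/γ = 5.6769/5.7643 = 0.985.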